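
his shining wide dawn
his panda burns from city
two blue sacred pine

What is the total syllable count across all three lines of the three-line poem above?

Line 1: "his shining wide dawn": 1+2+1+1 = 5
Line 2: "his panda burns from city": 1+2+1+1+2 = 7
Line 3: "two blue sacred pine": 1+1+2+1 = 5
Total: 5 + 7 + 5 = 17

17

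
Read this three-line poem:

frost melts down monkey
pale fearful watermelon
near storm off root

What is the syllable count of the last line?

The last line: "near storm off root": 1+1+1+1 = 4

4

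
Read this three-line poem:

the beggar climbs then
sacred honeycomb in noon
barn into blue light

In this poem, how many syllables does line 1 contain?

Line 1: the (1), beggar (2), climbs (1), then (1) → 5

5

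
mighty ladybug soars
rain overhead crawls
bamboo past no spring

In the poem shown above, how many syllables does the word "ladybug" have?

3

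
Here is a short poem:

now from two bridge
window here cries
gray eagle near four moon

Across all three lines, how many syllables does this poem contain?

14

Line 1: now (1), from (1), two (1), bridge (1) → 4
Line 2: window (2), here (1), cries (1) → 4
Line 3: gray (1), eagle (2), near (1), four (1), moon (1) → 6
Total: 4 + 4 + 6 = 14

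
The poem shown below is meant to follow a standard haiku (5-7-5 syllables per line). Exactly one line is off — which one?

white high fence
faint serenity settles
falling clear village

Line 1: "white high fence": 1+1+1 = 3 (expected 5)
Line 2: "faint serenity settles": 1+4+2 = 7 ✓
Line 3: "falling clear village": 2+1+2 = 5 ✓

Line 1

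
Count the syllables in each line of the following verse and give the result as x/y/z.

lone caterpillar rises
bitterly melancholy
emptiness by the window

7/7/7

Line 1: lone (1), caterpillar (4), rises (2) → 7
Line 2: bitterly (3), melancholy (4) → 7
Line 3: emptiness (3), by (1), the (1), window (2) → 7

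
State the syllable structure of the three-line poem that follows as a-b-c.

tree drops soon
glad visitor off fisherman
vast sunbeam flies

3-8-4

Line 1: "tree drops soon": 1+1+1 = 3
Line 2: "glad visitor off fisherman": 1+3+1+3 = 8
Line 3: "vast sunbeam flies": 1+2+1 = 4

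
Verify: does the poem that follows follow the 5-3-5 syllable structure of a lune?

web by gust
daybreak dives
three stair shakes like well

Line 1: "web by gust": 1+1+1 = 3 (expected 5)
Line 2: "daybreak dives": 2+1 = 3 ✓
Line 3: "three stair shakes like well": 1+1+1+1+1 = 5 ✓

No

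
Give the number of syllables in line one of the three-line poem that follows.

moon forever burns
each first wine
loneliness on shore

Line one: moon (1), forever (3), burns (1) → 5

5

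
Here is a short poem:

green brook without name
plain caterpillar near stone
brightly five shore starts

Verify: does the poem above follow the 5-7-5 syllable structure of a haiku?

Yes

Line 1: green (1), brook (1), without (2), name (1) → 5 ✓
Line 2: plain (1), caterpillar (4), near (1), stone (1) → 7 ✓
Line 3: brightly (2), five (1), shore (1), starts (1) → 5 ✓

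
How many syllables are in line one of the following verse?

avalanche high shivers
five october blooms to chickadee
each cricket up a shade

6

Line one: avalanche (3), high (1), shivers (2) → 6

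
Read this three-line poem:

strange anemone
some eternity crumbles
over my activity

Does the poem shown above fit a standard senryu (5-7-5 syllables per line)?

Line 1: strange(1) + anemone(4) = 5 ✓
Line 2: some(1) + eternity(4) + crumbles(2) = 7 ✓
Line 3: over(2) + my(1) + activity(4) = 7 (expected 5)

No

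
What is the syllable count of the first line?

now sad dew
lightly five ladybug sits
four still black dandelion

3

The first line: "now sad dew": 1+1+1 = 3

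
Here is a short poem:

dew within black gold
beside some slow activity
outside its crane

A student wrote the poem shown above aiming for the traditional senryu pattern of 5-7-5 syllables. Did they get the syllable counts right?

Line 1: "dew within black gold": 1+2+1+1 = 5 ✓
Line 2: "beside some slow activity": 2+1+1+4 = 8 (expected 7)
Line 3: "outside its crane": 2+1+1 = 4 (expected 5)

No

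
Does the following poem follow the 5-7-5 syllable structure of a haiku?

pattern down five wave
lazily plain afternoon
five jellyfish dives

Line 1: pattern (2), down (1), five (1), wave (1) → 5 ✓
Line 2: lazily (3), plain (1), afternoon (3) → 7 ✓
Line 3: five (1), jellyfish (3), dives (1) → 5 ✓

Yes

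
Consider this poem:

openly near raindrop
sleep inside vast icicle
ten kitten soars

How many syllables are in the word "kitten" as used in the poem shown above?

2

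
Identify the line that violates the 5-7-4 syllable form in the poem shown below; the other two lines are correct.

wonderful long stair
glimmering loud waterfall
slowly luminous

The third line

Line 1: wonderful(3) + long(1) + stair(1) = 5 ✓
Line 2: glimmering(3) + loud(1) + waterfall(3) = 7 ✓
Line 3: slowly(2) + luminous(3) = 5 (expected 4)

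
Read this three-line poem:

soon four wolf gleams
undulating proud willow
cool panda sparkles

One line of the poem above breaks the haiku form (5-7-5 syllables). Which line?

Line 1: soon(1) + four(1) + wolf(1) + gleams(1) = 4 (expected 5)
Line 2: undulating(4) + proud(1) + willow(2) = 7 ✓
Line 3: cool(1) + panda(2) + sparkles(2) = 5 ✓

Line 1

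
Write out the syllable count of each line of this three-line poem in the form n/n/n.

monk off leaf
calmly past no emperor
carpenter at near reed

Line 1: monk (1), off (1), leaf (1) → 3
Line 2: calmly (2), past (1), no (1), emperor (3) → 7
Line 3: carpenter (3), at (1), near (1), reed (1) → 6

3/7/6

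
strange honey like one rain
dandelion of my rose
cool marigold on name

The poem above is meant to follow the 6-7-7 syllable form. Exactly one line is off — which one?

Line 1: strange (1), honey (2), like (1), one (1), rain (1) → 6 ✓
Line 2: dandelion (4), of (1), my (1), rose (1) → 7 ✓
Line 3: cool (1), marigold (3), on (1), name (1) → 6 (expected 7)

The third line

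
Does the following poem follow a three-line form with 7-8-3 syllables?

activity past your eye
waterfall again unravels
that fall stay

Yes

Line 1: activity(4) + past(1) + your(1) + eye(1) = 7 ✓
Line 2: waterfall(3) + again(2) + unravels(3) = 8 ✓
Line 3: that(1) + fall(1) + stay(1) = 3 ✓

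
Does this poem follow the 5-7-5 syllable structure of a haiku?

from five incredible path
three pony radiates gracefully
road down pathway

No

Line 1: from(1) + five(1) + incredible(4) + path(1) = 7 (expected 5)
Line 2: three(1) + pony(2) + radiates(3) + gracefully(3) = 9 (expected 7)
Line 3: road(1) + down(1) + pathway(2) = 4 (expected 5)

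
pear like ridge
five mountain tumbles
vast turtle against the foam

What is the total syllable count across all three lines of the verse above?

15

Line 1: pear(1) + like(1) + ridge(1) = 3
Line 2: five(1) + mountain(2) + tumbles(2) = 5
Line 3: vast(1) + turtle(2) + against(2) + the(1) + foam(1) = 7
Total: 3 + 5 + 7 = 15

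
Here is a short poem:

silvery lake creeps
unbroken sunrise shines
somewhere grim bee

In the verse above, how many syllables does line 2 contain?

Line 2: "unbroken sunrise shines": 3+2+1 = 6

6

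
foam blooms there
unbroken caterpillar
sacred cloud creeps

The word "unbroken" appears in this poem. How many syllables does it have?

3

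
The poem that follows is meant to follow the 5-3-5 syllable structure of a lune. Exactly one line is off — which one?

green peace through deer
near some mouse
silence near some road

Line 1

Line 1: green (1), peace (1), through (1), deer (1) → 4 (expected 5)
Line 2: near (1), some (1), mouse (1) → 3 ✓
Line 3: silence (2), near (1), some (1), road (1) → 5 ✓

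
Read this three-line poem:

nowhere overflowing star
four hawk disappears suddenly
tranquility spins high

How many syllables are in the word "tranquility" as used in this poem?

4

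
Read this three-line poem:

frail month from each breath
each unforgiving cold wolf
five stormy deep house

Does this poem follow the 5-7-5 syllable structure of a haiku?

Yes

Line 1: "frail month from each breath": 1+1+1+1+1 = 5 ✓
Line 2: "each unforgiving cold wolf": 1+4+1+1 = 7 ✓
Line 3: "five stormy deep house": 1+2+1+1 = 5 ✓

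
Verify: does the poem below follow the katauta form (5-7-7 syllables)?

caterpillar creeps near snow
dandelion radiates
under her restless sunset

Line 1: "caterpillar creeps near snow": 4+1+1+1 = 7 (expected 5)
Line 2: "dandelion radiates": 4+3 = 7 ✓
Line 3: "under her restless sunset": 2+1+2+2 = 7 ✓

No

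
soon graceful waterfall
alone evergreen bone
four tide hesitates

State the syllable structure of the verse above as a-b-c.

Line 1: soon (1), graceful (2), waterfall (3) → 6
Line 2: alone (2), evergreen (3), bone (1) → 6
Line 3: four (1), tide (1), hesitates (3) → 5

6-6-5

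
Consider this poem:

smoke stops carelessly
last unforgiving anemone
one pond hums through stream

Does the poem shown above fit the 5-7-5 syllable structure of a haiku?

No

Line 1: smoke (1), stops (1), carelessly (3) → 5 ✓
Line 2: last (1), unforgiving (4), anemone (4) → 9 (expected 7)
Line 3: one (1), pond (1), hums (1), through (1), stream (1) → 5 ✓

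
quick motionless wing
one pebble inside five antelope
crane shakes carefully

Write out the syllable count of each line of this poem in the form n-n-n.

Line 1: "quick motionless wing": 1+3+1 = 5
Line 2: "one pebble inside five antelope": 1+2+2+1+3 = 9
Line 3: "crane shakes carefully": 1+1+3 = 5

5-9-5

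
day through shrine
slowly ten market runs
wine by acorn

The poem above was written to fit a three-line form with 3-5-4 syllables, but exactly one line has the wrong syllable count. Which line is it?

Line 2

Line 1: day (1), through (1), shrine (1) → 3 ✓
Line 2: slowly (2), ten (1), market (2), runs (1) → 6 (expected 5)
Line 3: wine (1), by (1), acorn (2) → 4 ✓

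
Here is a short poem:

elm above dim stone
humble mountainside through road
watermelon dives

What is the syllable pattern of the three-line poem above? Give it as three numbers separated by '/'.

Line 1: elm(1) + above(2) + dim(1) + stone(1) = 5
Line 2: humble(2) + mountainside(3) + through(1) + road(1) = 7
Line 3: watermelon(4) + dives(1) = 5

5/7/5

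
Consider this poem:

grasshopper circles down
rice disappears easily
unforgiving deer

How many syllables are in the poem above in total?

18

Line 1: grasshopper(3) + circles(2) + down(1) = 6
Line 2: rice(1) + disappears(3) + easily(3) = 7
Line 3: unforgiving(4) + deer(1) = 5
Total: 6 + 7 + 5 = 18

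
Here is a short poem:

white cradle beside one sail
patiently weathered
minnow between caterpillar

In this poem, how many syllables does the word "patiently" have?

"patiently" has 3 syllables.

3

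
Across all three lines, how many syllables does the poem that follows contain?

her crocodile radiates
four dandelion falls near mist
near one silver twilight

Line 1: her(1) + crocodile(3) + radiates(3) = 7
Line 2: four(1) + dandelion(4) + falls(1) + near(1) + mist(1) = 8
Line 3: near(1) + one(1) + silver(2) + twilight(2) = 6
Total: 7 + 8 + 6 = 21

21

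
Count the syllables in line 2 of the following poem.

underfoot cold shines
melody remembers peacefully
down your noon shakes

9

Line 2: "melody remembers peacefully": 3+3+3 = 9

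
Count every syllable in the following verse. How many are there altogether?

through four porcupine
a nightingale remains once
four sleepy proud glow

17

Line 1: "through four porcupine": 1+1+3 = 5
Line 2: "a nightingale remains once": 1+3+2+1 = 7
Line 3: "four sleepy proud glow": 1+2+1+1 = 5
Total: 5 + 7 + 5 = 17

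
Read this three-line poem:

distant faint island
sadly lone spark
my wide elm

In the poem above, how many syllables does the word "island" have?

2

"island" has 2 syllables.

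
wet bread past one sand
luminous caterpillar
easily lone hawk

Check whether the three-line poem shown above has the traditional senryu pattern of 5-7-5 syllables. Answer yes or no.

Line 1: wet(1) + bread(1) + past(1) + one(1) + sand(1) = 5 ✓
Line 2: luminous(3) + caterpillar(4) = 7 ✓
Line 3: easily(3) + lone(1) + hawk(1) = 5 ✓

Yes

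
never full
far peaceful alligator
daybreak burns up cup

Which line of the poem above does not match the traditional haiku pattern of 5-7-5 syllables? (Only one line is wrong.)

Line 1

Line 1: never (2), full (1) → 3 (expected 5)
Line 2: far (1), peaceful (2), alligator (4) → 7 ✓
Line 3: daybreak (2), burns (1), up (1), cup (1) → 5 ✓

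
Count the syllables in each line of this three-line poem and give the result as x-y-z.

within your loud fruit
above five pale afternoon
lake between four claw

5-7-5

Line 1: within(2) + your(1) + loud(1) + fruit(1) = 5
Line 2: above(2) + five(1) + pale(1) + afternoon(3) = 7
Line 3: lake(1) + between(2) + four(1) + claw(1) = 5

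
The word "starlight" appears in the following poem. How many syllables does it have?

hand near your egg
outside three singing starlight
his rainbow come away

2

"starlight" has 2 syllables.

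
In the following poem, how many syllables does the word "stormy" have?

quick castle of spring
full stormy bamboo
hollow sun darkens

2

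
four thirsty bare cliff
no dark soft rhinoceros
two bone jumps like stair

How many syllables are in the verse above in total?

17

Line 1: "four thirsty bare cliff": 1+2+1+1 = 5
Line 2: "no dark soft rhinoceros": 1+1+1+4 = 7
Line 3: "two bone jumps like stair": 1+1+1+1+1 = 5
Total: 5 + 7 + 5 = 17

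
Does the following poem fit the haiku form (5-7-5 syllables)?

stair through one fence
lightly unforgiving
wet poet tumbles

No

Line 1: stair(1) + through(1) + one(1) + fence(1) = 4 (expected 5)
Line 2: lightly(2) + unforgiving(4) = 6 (expected 7)
Line 3: wet(1) + poet(2) + tumbles(2) = 5 ✓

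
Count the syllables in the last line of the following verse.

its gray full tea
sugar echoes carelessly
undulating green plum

6

The last line: "undulating green plum": 4+1+1 = 6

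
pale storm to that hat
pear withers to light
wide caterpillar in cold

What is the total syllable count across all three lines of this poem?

17

Line 1: "pale storm to that hat": 1+1+1+1+1 = 5
Line 2: "pear withers to light": 1+2+1+1 = 5
Line 3: "wide caterpillar in cold": 1+4+1+1 = 7
Total: 5 + 5 + 7 = 17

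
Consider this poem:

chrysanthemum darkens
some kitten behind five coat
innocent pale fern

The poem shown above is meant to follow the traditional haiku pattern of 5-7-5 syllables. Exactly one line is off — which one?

Line 1

Line 1: chrysanthemum (4), darkens (2) → 6 (expected 5)
Line 2: some (1), kitten (2), behind (2), five (1), coat (1) → 7 ✓
Line 3: innocent (3), pale (1), fern (1) → 5 ✓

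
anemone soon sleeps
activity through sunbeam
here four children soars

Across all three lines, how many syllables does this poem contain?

Line 1: anemone(4) + soon(1) + sleeps(1) = 6
Line 2: activity(4) + through(1) + sunbeam(2) = 7
Line 3: here(1) + four(1) + children(2) + soars(1) = 5
Total: 6 + 7 + 5 = 18

18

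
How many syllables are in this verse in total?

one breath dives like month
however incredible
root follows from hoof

17

Line 1: "one breath dives like month": 1+1+1+1+1 = 5
Line 2: "however incredible": 3+4 = 7
Line 3: "root follows from hoof": 1+2+1+1 = 5
Total: 5 + 7 + 5 = 17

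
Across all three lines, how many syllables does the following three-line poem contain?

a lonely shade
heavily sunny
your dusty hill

Line 1: a (1), lonely (2), shade (1) → 4
Line 2: heavily (3), sunny (2) → 5
Line 3: your (1), dusty (2), hill (1) → 4
Total: 4 + 5 + 4 = 13

13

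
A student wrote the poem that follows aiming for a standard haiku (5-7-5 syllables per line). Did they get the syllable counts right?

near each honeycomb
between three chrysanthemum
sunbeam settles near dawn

Line 1: near(1) + each(1) + honeycomb(3) = 5 ✓
Line 2: between(2) + three(1) + chrysanthemum(4) = 7 ✓
Line 3: sunbeam(2) + settles(2) + near(1) + dawn(1) = 6 (expected 5)

No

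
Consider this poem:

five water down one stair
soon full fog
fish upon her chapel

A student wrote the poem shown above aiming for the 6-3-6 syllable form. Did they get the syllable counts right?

Line 1: five(1) + water(2) + down(1) + one(1) + stair(1) = 6 ✓
Line 2: soon(1) + full(1) + fog(1) = 3 ✓
Line 3: fish(1) + upon(2) + her(1) + chapel(2) = 6 ✓

Yes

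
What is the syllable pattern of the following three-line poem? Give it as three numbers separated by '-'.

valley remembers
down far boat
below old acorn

Line 1: "valley remembers": 2+3 = 5
Line 2: "down far boat": 1+1+1 = 3
Line 3: "below old acorn": 2+1+2 = 5

5-3-5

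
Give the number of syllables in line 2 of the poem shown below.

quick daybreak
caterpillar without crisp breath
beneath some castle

8

Line 2: caterpillar(4) + without(2) + crisp(1) + breath(1) = 8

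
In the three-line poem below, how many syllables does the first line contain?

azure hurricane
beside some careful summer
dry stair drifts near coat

5

The first line: azure (2), hurricane (3) → 5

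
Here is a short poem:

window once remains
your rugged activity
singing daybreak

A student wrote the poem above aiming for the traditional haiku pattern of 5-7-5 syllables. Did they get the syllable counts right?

No

Line 1: "window once remains": 2+1+2 = 5 ✓
Line 2: "your rugged activity": 1+2+4 = 7 ✓
Line 3: "singing daybreak": 2+2 = 4 (expected 5)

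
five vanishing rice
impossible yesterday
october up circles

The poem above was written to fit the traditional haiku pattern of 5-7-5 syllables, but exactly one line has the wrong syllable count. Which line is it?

Line 1: five(1) + vanishing(3) + rice(1) = 5 ✓
Line 2: impossible(4) + yesterday(3) = 7 ✓
Line 3: october(3) + up(1) + circles(2) = 6 (expected 5)

Line 3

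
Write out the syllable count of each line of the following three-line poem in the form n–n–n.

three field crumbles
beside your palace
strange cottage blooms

Line 1: three(1) + field(1) + crumbles(2) = 4
Line 2: beside(2) + your(1) + palace(2) = 5
Line 3: strange(1) + cottage(2) + blooms(1) = 4

4–5–4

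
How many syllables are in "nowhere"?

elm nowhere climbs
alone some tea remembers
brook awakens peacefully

2

"nowhere" has 2 syllables.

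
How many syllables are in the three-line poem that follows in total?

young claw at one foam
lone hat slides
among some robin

Line 1: "young claw at one foam": 1+1+1+1+1 = 5
Line 2: "lone hat slides": 1+1+1 = 3
Line 3: "among some robin": 2+1+2 = 5
Total: 5 + 3 + 5 = 13

13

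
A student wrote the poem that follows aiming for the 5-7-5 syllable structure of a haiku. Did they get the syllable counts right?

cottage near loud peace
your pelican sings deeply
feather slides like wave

Yes

Line 1: cottage (2), near (1), loud (1), peace (1) → 5 ✓
Line 2: your (1), pelican (3), sings (1), deeply (2) → 7 ✓
Line 3: feather (2), slides (1), like (1), wave (1) → 5 ✓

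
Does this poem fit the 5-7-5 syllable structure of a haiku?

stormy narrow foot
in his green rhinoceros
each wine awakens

Line 1: stormy(2) + narrow(2) + foot(1) = 5 ✓
Line 2: in(1) + his(1) + green(1) + rhinoceros(4) = 7 ✓
Line 3: each(1) + wine(1) + awakens(3) = 5 ✓

Yes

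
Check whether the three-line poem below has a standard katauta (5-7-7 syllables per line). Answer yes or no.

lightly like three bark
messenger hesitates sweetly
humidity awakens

Line 1: "lightly like three bark": 2+1+1+1 = 5 ✓
Line 2: "messenger hesitates sweetly": 3+3+2 = 8 (expected 7)
Line 3: "humidity awakens": 4+3 = 7 ✓

No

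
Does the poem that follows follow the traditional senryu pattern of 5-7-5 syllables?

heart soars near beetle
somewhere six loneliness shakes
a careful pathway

Line 1: heart(1) + soars(1) + near(1) + beetle(2) = 5 ✓
Line 2: somewhere(2) + six(1) + loneliness(3) + shakes(1) = 7 ✓
Line 3: a(1) + careful(2) + pathway(2) = 5 ✓

Yes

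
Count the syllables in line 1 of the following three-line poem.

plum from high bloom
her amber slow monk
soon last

4

Line 1: plum (1), from (1), high (1), bloom (1) → 4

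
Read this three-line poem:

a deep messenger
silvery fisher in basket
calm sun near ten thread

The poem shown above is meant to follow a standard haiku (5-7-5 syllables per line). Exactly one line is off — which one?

The second line

Line 1: "a deep messenger": 1+1+3 = 5 ✓
Line 2: "silvery fisher in basket": 3+2+1+2 = 8 (expected 7)
Line 3: "calm sun near ten thread": 1+1+1+1+1 = 5 ✓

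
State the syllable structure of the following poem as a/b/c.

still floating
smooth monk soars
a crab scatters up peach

Line 1: still (1), floating (2) → 3
Line 2: smooth (1), monk (1), soars (1) → 3
Line 3: a (1), crab (1), scatters (2), up (1), peach (1) → 6

3/3/6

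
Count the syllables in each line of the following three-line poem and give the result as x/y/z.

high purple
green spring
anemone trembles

Line 1: high (1), purple (2) → 3
Line 2: green (1), spring (1) → 2
Line 3: anemone (4), trembles (2) → 6

3/2/6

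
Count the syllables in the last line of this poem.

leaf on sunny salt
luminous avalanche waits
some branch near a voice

The last line: some(1) + branch(1) + near(1) + a(1) + voice(1) = 5

5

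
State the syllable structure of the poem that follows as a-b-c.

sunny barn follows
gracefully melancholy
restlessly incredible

5-7-7

Line 1: sunny(2) + barn(1) + follows(2) = 5
Line 2: gracefully(3) + melancholy(4) = 7
Line 3: restlessly(3) + incredible(4) = 7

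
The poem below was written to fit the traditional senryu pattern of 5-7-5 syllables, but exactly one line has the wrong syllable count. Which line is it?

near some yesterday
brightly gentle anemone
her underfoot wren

Line 2

Line 1: "near some yesterday": 1+1+3 = 5 ✓
Line 2: "brightly gentle anemone": 2+2+4 = 8 (expected 7)
Line 3: "her underfoot wren": 1+3+1 = 5 ✓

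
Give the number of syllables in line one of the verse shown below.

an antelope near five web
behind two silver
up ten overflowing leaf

7

Line one: an(1) + antelope(3) + near(1) + five(1) + web(1) = 7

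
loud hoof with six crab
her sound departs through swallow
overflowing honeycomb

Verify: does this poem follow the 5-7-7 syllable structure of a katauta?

Yes

Line 1: loud(1) + hoof(1) + with(1) + six(1) + crab(1) = 5 ✓
Line 2: her(1) + sound(1) + departs(2) + through(1) + swallow(2) = 7 ✓
Line 3: overflowing(4) + honeycomb(3) = 7 ✓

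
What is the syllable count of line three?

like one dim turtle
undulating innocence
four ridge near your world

5

Line three: "four ridge near your world": 1+1+1+1+1 = 5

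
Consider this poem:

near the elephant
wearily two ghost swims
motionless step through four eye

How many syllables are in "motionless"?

3

"motionless" has 3 syllables.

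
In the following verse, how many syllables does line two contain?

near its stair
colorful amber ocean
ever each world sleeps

7

Line two: "colorful amber ocean": 3+2+2 = 7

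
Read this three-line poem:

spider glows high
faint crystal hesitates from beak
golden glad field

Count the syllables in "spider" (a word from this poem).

2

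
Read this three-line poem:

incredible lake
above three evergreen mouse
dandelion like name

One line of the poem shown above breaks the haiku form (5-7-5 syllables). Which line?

Line 1: incredible (4), lake (1) → 5 ✓
Line 2: above (2), three (1), evergreen (3), mouse (1) → 7 ✓
Line 3: dandelion (4), like (1), name (1) → 6 (expected 5)

Line 3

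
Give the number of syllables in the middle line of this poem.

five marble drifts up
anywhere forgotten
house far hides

The middle line: anywhere (3), forgotten (3) → 6

6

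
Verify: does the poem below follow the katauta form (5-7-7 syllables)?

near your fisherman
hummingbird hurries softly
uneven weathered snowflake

Line 1: near(1) + your(1) + fisherman(3) = 5 ✓
Line 2: hummingbird(3) + hurries(2) + softly(2) = 7 ✓
Line 3: uneven(3) + weathered(2) + snowflake(2) = 7 ✓

Yes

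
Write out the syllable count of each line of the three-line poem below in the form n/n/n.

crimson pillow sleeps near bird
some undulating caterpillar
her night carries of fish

Line 1: crimson (2), pillow (2), sleeps (1), near (1), bird (1) → 7
Line 2: some (1), undulating (4), caterpillar (4) → 9
Line 3: her (1), night (1), carries (2), of (1), fish (1) → 6

7/9/6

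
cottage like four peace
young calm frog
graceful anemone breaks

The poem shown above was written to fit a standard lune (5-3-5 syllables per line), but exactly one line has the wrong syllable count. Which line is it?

Line 3

Line 1: "cottage like four peace": 2+1+1+1 = 5 ✓
Line 2: "young calm frog": 1+1+1 = 3 ✓
Line 3: "graceful anemone breaks": 2+4+1 = 7 (expected 5)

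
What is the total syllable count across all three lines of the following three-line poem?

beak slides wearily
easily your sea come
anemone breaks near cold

Line 1: beak (1), slides (1), wearily (3) → 5
Line 2: easily (3), your (1), sea (1), come (1) → 6
Line 3: anemone (4), breaks (1), near (1), cold (1) → 7
Total: 5 + 6 + 7 = 18

18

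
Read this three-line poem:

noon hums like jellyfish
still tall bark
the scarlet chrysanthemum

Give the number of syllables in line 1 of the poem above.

Line 1: noon (1), hums (1), like (1), jellyfish (3) → 6

6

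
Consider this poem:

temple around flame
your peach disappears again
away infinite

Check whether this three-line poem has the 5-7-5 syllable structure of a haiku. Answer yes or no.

Yes

Line 1: temple(2) + around(2) + flame(1) = 5 ✓
Line 2: your(1) + peach(1) + disappears(3) + again(2) = 7 ✓
Line 3: away(2) + infinite(3) = 5 ✓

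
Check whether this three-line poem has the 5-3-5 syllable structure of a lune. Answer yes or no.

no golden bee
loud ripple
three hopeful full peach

Line 1: no (1), golden (2), bee (1) → 4 (expected 5)
Line 2: loud (1), ripple (2) → 3 ✓
Line 3: three (1), hopeful (2), full (1), peach (1) → 5 ✓

No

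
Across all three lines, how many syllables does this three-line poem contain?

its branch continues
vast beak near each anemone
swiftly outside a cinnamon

21

Line 1: "its branch continues": 1+1+3 = 5
Line 2: "vast beak near each anemone": 1+1+1+1+4 = 8
Line 3: "swiftly outside a cinnamon": 2+2+1+3 = 8
Total: 5 + 8 + 8 = 21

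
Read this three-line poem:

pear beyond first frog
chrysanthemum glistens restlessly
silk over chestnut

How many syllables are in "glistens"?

"glistens" has 2 syllables.

2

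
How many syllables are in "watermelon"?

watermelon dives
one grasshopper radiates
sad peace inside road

"watermelon" has 4 syllables.

4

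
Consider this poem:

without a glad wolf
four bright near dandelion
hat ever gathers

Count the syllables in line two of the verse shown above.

Line two: four(1) + bright(1) + near(1) + dandelion(4) = 7

7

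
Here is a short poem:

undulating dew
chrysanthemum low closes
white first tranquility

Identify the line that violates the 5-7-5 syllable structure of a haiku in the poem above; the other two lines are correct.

Line 1: "undulating dew": 4+1 = 5 ✓
Line 2: "chrysanthemum low closes": 4+1+2 = 7 ✓
Line 3: "white first tranquility": 1+1+4 = 6 (expected 5)

The third line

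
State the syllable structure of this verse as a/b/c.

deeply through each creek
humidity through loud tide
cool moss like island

Line 1: deeply(2) + through(1) + each(1) + creek(1) = 5
Line 2: humidity(4) + through(1) + loud(1) + tide(1) = 7
Line 3: cool(1) + moss(1) + like(1) + island(2) = 5

5/7/5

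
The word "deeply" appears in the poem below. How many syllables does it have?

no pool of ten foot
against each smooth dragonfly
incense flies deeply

2

"deeply" has 2 syllables.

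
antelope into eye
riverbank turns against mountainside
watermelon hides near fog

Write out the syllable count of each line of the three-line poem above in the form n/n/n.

Line 1: antelope(3) + into(2) + eye(1) = 6
Line 2: riverbank(3) + turns(1) + against(2) + mountainside(3) = 9
Line 3: watermelon(4) + hides(1) + near(1) + fog(1) = 7

6/9/7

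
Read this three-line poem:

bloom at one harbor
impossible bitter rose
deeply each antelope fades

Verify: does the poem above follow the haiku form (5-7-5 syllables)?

Line 1: bloom (1), at (1), one (1), harbor (2) → 5 ✓
Line 2: impossible (4), bitter (2), rose (1) → 7 ✓
Line 3: deeply (2), each (1), antelope (3), fades (1) → 7 (expected 5)

No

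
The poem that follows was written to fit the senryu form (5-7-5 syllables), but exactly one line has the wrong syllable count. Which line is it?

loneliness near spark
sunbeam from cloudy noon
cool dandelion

The second line

Line 1: loneliness (3), near (1), spark (1) → 5 ✓
Line 2: sunbeam (2), from (1), cloudy (2), noon (1) → 6 (expected 7)
Line 3: cool (1), dandelion (4) → 5 ✓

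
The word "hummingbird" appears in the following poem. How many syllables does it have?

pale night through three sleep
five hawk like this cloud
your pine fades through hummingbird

"hummingbird" has 3 syllables.

3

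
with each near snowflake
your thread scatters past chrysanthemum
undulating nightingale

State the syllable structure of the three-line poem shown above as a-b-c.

Line 1: with(1) + each(1) + near(1) + snowflake(2) = 5
Line 2: your(1) + thread(1) + scatters(2) + past(1) + chrysanthemum(4) = 9
Line 3: undulating(4) + nightingale(3) = 7

5-9-7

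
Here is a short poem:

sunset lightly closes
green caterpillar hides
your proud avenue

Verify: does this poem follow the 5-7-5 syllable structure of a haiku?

Line 1: "sunset lightly closes": 2+2+2 = 6 (expected 5)
Line 2: "green caterpillar hides": 1+4+1 = 6 (expected 7)
Line 3: "your proud avenue": 1+1+3 = 5 ✓

No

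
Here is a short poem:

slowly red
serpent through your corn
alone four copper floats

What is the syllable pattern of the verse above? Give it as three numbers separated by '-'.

3-5-6

Line 1: slowly(2) + red(1) = 3
Line 2: serpent(2) + through(1) + your(1) + corn(1) = 5
Line 3: alone(2) + four(1) + copper(2) + floats(1) = 6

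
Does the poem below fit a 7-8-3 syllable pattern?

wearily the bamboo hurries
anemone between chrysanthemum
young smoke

Line 1: "wearily the bamboo hurries": 3+1+2+2 = 8 (expected 7)
Line 2: "anemone between chrysanthemum": 4+2+4 = 10 (expected 8)
Line 3: "young smoke": 1+1 = 2 (expected 3)

No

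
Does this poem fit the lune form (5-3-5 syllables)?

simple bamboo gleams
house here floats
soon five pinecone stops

Line 1: simple(2) + bamboo(2) + gleams(1) = 5 ✓
Line 2: house(1) + here(1) + floats(1) = 3 ✓
Line 3: soon(1) + five(1) + pinecone(2) + stops(1) = 5 ✓

Yes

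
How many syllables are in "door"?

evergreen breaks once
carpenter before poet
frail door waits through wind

"door" has 1 syllable.

1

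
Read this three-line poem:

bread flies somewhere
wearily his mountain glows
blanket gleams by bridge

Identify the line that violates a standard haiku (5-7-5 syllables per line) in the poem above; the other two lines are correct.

The first line

Line 1: bread (1), flies (1), somewhere (2) → 4 (expected 5)
Line 2: wearily (3), his (1), mountain (2), glows (1) → 7 ✓
Line 3: blanket (2), gleams (1), by (1), bridge (1) → 5 ✓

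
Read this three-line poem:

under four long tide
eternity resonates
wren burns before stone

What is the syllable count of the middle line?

The middle line: "eternity resonates": 4+3 = 7

7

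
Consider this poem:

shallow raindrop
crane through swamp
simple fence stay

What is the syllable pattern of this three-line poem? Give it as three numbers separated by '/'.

4/3/4

Line 1: "shallow raindrop": 2+2 = 4
Line 2: "crane through swamp": 1+1+1 = 3
Line 3: "simple fence stay": 2+1+1 = 4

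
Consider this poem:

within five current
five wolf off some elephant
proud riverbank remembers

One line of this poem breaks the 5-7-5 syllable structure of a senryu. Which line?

The third line

Line 1: within(2) + five(1) + current(2) = 5 ✓
Line 2: five(1) + wolf(1) + off(1) + some(1) + elephant(3) = 7 ✓
Line 3: proud(1) + riverbank(3) + remembers(3) = 7 (expected 5)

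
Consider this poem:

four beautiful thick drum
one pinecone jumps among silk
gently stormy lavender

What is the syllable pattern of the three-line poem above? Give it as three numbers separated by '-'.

6-7-7

Line 1: "four beautiful thick drum": 1+3+1+1 = 6
Line 2: "one pinecone jumps among silk": 1+2+1+2+1 = 7
Line 3: "gently stormy lavender": 2+2+3 = 7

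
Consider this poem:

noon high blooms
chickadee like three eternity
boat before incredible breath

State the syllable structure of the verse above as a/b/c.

Line 1: noon(1) + high(1) + blooms(1) = 3
Line 2: chickadee(3) + like(1) + three(1) + eternity(4) = 9
Line 3: boat(1) + before(2) + incredible(4) + breath(1) = 8

3/9/8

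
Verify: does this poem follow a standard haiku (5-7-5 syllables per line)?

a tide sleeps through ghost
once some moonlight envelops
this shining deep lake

Line 1: "a tide sleeps through ghost": 1+1+1+1+1 = 5 ✓
Line 2: "once some moonlight envelops": 1+1+2+3 = 7 ✓
Line 3: "this shining deep lake": 1+2+1+1 = 5 ✓

Yes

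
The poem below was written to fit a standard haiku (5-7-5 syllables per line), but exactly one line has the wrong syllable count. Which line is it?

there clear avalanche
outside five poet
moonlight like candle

Line 2

Line 1: there(1) + clear(1) + avalanche(3) = 5 ✓
Line 2: outside(2) + five(1) + poet(2) = 5 (expected 7)
Line 3: moonlight(2) + like(1) + candle(2) = 5 ✓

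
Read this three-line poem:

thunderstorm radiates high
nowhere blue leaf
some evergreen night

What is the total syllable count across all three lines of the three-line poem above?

16

Line 1: "thunderstorm radiates high": 3+3+1 = 7
Line 2: "nowhere blue leaf": 2+1+1 = 4
Line 3: "some evergreen night": 1+3+1 = 5
Total: 7 + 4 + 5 = 16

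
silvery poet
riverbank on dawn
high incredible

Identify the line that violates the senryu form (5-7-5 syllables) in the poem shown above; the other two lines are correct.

Line 1: silvery(3) + poet(2) = 5 ✓
Line 2: riverbank(3) + on(1) + dawn(1) = 5 (expected 7)
Line 3: high(1) + incredible(4) = 5 ✓

The second line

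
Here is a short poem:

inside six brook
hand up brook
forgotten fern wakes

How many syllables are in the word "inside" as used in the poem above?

"inside" has 2 syllables.

2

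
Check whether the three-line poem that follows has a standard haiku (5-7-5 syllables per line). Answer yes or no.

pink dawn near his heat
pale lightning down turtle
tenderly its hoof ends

No

Line 1: pink (1), dawn (1), near (1), his (1), heat (1) → 5 ✓
Line 2: pale (1), lightning (2), down (1), turtle (2) → 6 (expected 7)
Line 3: tenderly (3), its (1), hoof (1), ends (1) → 6 (expected 5)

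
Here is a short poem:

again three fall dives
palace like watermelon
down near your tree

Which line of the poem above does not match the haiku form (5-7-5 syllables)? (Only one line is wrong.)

Line 1: again (2), three (1), fall (1), dives (1) → 5 ✓
Line 2: palace (2), like (1), watermelon (4) → 7 ✓
Line 3: down (1), near (1), your (1), tree (1) → 4 (expected 5)

Line 3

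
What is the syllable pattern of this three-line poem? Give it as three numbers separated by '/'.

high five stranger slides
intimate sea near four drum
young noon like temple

Line 1: high(1) + five(1) + stranger(2) + slides(1) = 5
Line 2: intimate(3) + sea(1) + near(1) + four(1) + drum(1) = 7
Line 3: young(1) + noon(1) + like(1) + temple(2) = 5

5/7/5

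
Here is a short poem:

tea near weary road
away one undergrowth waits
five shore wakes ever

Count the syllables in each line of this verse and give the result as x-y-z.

Line 1: tea(1) + near(1) + weary(2) + road(1) = 5
Line 2: away(2) + one(1) + undergrowth(3) + waits(1) = 7
Line 3: five(1) + shore(1) + wakes(1) + ever(2) = 5

5-7-5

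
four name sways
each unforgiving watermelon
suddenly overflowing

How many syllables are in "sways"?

1

"sways" has 1 syllable.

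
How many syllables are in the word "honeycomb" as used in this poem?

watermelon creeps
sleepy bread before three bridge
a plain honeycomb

3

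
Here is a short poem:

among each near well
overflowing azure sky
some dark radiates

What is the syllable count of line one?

5

Line one: among(2) + each(1) + near(1) + well(1) = 5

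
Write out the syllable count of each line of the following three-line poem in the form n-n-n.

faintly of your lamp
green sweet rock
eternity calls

Line 1: "faintly of your lamp": 2+1+1+1 = 5
Line 2: "green sweet rock": 1+1+1 = 3
Line 3: "eternity calls": 4+1 = 5

5-3-5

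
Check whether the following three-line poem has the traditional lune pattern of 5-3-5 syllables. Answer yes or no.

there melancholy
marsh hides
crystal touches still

No

Line 1: there(1) + melancholy(4) = 5 ✓
Line 2: marsh(1) + hides(1) = 2 (expected 3)
Line 3: crystal(2) + touches(2) + still(1) = 5 ✓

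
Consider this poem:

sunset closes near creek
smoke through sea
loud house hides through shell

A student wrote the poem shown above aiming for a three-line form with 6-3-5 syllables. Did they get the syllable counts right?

Line 1: "sunset closes near creek": 2+2+1+1 = 6 ✓
Line 2: "smoke through sea": 1+1+1 = 3 ✓
Line 3: "loud house hides through shell": 1+1+1+1+1 = 5 ✓

Yes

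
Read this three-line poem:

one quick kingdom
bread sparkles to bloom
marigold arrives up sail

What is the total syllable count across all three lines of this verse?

Line 1: one (1), quick (1), kingdom (2) → 4
Line 2: bread (1), sparkles (2), to (1), bloom (1) → 5
Line 3: marigold (3), arrives (2), up (1), sail (1) → 7
Total: 4 + 5 + 7 = 16

16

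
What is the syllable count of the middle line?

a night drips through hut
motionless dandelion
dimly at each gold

7

The middle line: motionless (3), dandelion (4) → 7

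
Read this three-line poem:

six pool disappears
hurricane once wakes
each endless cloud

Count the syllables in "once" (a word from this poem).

"once" has 1 syllable.

1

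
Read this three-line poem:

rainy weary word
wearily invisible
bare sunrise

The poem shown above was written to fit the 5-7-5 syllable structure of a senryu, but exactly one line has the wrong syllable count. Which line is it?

The third line

Line 1: "rainy weary word": 2+2+1 = 5 ✓
Line 2: "wearily invisible": 3+4 = 7 ✓
Line 3: "bare sunrise": 1+2 = 3 (expected 5)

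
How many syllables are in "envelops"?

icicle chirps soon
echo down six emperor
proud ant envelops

3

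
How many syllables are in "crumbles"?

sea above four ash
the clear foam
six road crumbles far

"crumbles" has 2 syllables.

2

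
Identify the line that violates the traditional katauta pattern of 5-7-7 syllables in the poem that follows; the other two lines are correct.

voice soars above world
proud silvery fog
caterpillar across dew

Line 1: "voice soars above world": 1+1+2+1 = 5 ✓
Line 2: "proud silvery fog": 1+3+1 = 5 (expected 7)
Line 3: "caterpillar across dew": 4+2+1 = 7 ✓

Line 2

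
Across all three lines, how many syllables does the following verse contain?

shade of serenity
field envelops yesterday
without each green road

Line 1: shade (1), of (1), serenity (4) → 6
Line 2: field (1), envelops (3), yesterday (3) → 7
Line 3: without (2), each (1), green (1), road (1) → 5
Total: 6 + 7 + 5 = 18

18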